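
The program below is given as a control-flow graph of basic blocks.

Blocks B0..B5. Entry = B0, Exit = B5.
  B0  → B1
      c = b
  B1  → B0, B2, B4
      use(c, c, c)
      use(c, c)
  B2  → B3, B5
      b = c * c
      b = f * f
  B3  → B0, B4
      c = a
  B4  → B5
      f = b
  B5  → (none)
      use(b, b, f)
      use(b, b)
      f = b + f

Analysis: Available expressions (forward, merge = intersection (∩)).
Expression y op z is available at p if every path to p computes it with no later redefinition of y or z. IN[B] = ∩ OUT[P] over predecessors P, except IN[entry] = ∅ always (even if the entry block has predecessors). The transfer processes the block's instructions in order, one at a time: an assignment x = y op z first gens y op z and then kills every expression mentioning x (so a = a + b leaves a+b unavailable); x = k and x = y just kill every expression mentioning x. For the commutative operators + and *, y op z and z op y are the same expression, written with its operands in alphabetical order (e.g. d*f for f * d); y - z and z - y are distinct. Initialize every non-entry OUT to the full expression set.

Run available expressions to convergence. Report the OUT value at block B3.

Answer: {f*f}

Working:
Fixpoint table:
  B0:  IN={}  OUT={}
  B1:  IN={}  OUT={}
  B2:  IN={}  OUT={c*c, f*f}
  B3:  IN={c*c, f*f}  OUT={f*f}
  B4:  IN={}  OUT={}
  B5:  IN={}  OUT={}

Merge at B3: IN[B3] = OUT[B2] = {c*c, f*f}
Applying B3's transfer function to that IN value gives OUT[B3] (row B3 above).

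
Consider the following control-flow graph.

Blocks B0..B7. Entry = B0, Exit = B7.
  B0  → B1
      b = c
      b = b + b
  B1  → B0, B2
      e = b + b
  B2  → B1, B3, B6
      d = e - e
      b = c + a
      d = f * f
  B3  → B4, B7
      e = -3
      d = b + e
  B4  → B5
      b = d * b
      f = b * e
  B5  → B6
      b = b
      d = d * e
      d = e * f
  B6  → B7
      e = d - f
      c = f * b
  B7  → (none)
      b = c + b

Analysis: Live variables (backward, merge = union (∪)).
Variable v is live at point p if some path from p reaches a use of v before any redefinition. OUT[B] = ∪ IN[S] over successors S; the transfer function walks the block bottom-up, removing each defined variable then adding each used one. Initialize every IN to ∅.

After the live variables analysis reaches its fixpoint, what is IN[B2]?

Answer: {a, c, e, f}

Trace:
Converged values:
  B0:  IN={a, c, f}  OUT={a, b, c, f}
  B1:  IN={a, b, c, f}  OUT={a, c, e, f}
  B2:  IN={a, c, e, f}  OUT={a, b, c, d, f}
  B3:  IN={b, c}  OUT={b, c, d, e}
  B4:  IN={b, d, e}  OUT={b, d, e, f}
  B5:  IN={b, d, e, f}  OUT={b, d, f}
  B6:  IN={b, d, f}  OUT={b, c}
  B7:  IN={b, c}  OUT={}

Merge at B2: OUT[B2] = IN[B1] ⊔ IN[B3] ⊔ IN[B6] = {a, b, c, d, f}
Applying B2's transfer function to that OUT value gives IN[B2] (row B2 above).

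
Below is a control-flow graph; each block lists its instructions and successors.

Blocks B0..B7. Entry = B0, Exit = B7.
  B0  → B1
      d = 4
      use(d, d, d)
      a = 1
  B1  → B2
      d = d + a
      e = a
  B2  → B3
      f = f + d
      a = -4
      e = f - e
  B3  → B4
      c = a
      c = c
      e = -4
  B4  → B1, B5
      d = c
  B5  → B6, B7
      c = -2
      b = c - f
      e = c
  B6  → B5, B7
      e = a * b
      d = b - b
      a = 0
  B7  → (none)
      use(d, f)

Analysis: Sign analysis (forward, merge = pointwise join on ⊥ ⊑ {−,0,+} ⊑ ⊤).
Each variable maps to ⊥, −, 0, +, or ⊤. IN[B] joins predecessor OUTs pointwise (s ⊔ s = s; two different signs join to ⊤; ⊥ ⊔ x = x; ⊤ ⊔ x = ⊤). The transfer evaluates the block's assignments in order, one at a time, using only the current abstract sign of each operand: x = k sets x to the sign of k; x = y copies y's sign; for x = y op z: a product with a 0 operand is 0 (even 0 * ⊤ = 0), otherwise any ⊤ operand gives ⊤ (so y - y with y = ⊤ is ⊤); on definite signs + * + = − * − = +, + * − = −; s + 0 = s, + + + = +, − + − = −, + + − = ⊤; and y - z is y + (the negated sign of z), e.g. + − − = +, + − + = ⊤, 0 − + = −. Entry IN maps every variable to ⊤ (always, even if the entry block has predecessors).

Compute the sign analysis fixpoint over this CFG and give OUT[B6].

Converged values:
  B0:   IN=(all ⊤)   OUT={a:+, d:+; rest ⊤}
  B1:   IN=(all ⊤)   OUT=(all ⊤)
  B2:   IN=(all ⊤)   OUT={a:-; rest ⊤}
  B3:   IN={a:-; rest ⊤}   OUT={a:-, c:-, e:-; rest ⊤}
  B4:   IN={a:-, c:-, e:-; rest ⊤}   OUT={a:-, c:-, d:-, e:-; rest ⊤}
  B5:   IN={c:-; rest ⊤}   OUT={c:-, e:-; rest ⊤}
  B6:   IN={c:-, e:-; rest ⊤}   OUT={a:0, c:-; rest ⊤}
  B7:   IN={c:-; rest ⊤}   OUT={c:-; rest ⊤}

Merge at B6: IN[B6] = OUT[B5] = {a: ⊤, b: ⊤, c: -, d: ⊤, e: -, f: ⊤}
Applying B6's transfer function to that IN value gives OUT[B6] (row B6 above).

Answer: {a: 0, b: ⊤, c: -, d: ⊤, e: ⊤, f: ⊤}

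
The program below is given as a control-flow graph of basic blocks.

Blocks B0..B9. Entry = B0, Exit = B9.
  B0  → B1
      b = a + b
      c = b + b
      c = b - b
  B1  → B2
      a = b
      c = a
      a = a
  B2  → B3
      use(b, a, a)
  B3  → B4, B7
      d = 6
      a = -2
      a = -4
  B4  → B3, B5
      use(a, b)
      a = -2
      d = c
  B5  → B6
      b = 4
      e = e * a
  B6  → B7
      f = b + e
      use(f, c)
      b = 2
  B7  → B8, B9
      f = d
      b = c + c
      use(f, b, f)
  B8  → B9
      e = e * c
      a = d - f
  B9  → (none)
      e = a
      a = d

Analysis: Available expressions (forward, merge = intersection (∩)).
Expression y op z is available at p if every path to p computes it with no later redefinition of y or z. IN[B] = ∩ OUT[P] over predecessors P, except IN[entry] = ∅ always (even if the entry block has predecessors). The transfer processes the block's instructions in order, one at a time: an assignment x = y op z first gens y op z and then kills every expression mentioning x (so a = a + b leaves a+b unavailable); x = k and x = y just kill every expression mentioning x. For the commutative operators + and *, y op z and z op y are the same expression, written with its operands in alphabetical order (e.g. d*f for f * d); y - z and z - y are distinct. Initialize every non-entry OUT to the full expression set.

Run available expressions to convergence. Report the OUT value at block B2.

Converged values:
  B0: | IN={} | OUT={b+b, b-b}
  B1: | IN={b+b, b-b} | OUT={b+b, b-b}
  B2: | IN={b+b, b-b} | OUT={b+b, b-b}
  B3: | IN={b+b, b-b} | OUT={b+b, b-b}
  B4: | IN={b+b, b-b} | OUT={b+b, b-b}
  B5: | IN={b+b, b-b} | OUT={}
  B6: | IN={} | OUT={}
  B7: | IN={} | OUT={c+c}
  B8: | IN={c+c} | OUT={c+c, d-f}
  B9: | IN={c+c} | OUT={c+c}

Merge at B2: IN[B2] = OUT[B1] = {b+b, b-b}
Applying B2's transfer function to that IN value gives OUT[B2] (row B2 above).

Answer: {b+b, b-b}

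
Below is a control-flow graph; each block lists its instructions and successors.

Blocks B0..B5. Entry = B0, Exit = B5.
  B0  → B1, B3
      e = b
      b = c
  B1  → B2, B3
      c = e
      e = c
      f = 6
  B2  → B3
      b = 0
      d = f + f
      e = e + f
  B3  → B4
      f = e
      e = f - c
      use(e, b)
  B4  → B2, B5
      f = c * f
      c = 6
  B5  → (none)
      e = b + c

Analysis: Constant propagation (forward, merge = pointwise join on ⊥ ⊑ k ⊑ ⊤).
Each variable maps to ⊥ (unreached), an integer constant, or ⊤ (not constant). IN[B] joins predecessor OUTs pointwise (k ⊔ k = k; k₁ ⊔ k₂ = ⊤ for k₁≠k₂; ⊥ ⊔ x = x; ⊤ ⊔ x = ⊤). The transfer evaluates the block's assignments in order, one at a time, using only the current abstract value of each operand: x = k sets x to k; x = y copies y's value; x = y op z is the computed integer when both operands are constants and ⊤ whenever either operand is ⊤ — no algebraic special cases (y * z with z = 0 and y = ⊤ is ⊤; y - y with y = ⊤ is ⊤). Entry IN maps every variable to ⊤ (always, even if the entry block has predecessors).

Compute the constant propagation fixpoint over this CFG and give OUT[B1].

Answer: {a: ⊤, b: ⊤, c: ⊤, d: ⊤, e: ⊤, f: 6}

Working:
Per-block solution:
  B0: | IN=(all ⊤) | OUT=(all ⊤)
  B1: | IN=(all ⊤) | OUT={f:6; rest ⊤}
  B2: | IN=(all ⊤) | OUT={b:0; rest ⊤}
  B3: | IN=(all ⊤) | OUT=(all ⊤)
  B4: | IN=(all ⊤) | OUT={c:6; rest ⊤}
  B5: | IN={c:6; rest ⊤} | OUT={c:6; rest ⊤}

Merge at B1: IN[B1] = OUT[B0] = {a: ⊤, b: ⊤, c: ⊤, d: ⊤, e: ⊤, f: ⊤}
Applying B1's transfer function to that IN value gives OUT[B1] (row B1 above).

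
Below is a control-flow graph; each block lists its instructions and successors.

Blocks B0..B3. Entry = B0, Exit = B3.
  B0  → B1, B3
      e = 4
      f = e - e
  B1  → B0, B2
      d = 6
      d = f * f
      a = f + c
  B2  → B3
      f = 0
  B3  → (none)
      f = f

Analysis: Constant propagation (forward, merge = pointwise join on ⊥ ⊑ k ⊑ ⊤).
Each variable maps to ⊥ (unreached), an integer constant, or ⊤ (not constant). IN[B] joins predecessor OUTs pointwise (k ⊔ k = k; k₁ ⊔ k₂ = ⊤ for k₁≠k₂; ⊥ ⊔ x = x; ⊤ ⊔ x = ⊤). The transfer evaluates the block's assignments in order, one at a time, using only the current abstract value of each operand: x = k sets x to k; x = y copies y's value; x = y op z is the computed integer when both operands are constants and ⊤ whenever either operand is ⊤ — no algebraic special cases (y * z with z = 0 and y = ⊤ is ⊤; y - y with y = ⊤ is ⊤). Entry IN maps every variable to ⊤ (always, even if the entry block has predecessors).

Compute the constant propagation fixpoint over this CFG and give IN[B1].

Answer: {a: ⊤, b: ⊤, c: ⊤, d: ⊤, e: 4, f: 0}

Trace:
Converged values:
  B0:  IN=(all ⊤)  OUT={e:4, f:0; rest ⊤}
  B1:  IN={e:4, f:0; rest ⊤}  OUT={d:0, e:4, f:0; rest ⊤}
  B2:  IN={d:0, e:4, f:0; rest ⊤}  OUT={d:0, e:4, f:0; rest ⊤}
  B3:  IN={e:4, f:0; rest ⊤}  OUT={e:4, f:0; rest ⊤}

Merge at B1: IN[B1] = OUT[B0] = {a: ⊤, b: ⊤, c: ⊤, d: ⊤, e: 4, f: 0}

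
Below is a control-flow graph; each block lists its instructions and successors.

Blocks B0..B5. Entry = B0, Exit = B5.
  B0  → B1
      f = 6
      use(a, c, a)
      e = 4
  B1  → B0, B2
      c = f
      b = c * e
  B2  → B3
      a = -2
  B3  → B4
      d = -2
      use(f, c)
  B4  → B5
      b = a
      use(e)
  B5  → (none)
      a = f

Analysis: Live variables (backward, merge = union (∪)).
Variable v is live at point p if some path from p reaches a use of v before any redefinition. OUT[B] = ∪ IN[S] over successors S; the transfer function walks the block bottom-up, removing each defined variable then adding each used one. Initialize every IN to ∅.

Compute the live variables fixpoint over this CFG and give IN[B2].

Answer: {c, e, f}

Working:
Converged values:
  B0:  IN={a, c}  OUT={a, e, f}
  B1:  IN={a, e, f}  OUT={a, c, e, f}
  B2:  IN={c, e, f}  OUT={a, c, e, f}
  B3:  IN={a, c, e, f}  OUT={a, e, f}
  B4:  IN={a, e, f}  OUT={f}
  B5:  IN={f}  OUT={}

Merge at B2: OUT[B2] = IN[B3] = {a, c, e, f}
Applying B2's transfer function to that OUT value gives IN[B2] (row B2 above).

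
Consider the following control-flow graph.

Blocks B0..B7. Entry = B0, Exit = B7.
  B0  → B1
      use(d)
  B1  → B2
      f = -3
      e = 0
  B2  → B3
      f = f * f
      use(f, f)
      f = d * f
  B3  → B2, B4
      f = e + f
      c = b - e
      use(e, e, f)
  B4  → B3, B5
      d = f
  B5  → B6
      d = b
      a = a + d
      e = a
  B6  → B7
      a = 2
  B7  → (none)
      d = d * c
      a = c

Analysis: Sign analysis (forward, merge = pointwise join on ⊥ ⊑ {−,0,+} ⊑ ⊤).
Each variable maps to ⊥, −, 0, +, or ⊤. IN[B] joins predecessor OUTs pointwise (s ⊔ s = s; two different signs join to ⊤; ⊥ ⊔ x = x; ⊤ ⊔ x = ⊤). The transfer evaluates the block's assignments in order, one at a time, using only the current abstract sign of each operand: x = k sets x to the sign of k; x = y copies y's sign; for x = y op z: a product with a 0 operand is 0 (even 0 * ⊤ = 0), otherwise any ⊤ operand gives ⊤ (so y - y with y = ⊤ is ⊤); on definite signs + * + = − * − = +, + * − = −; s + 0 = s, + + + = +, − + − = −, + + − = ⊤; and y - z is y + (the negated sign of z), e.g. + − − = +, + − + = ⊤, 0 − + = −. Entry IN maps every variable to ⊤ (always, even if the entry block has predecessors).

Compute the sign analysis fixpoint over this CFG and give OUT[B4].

Per-block solution:
  B0:  IN=(all ⊤)  OUT=(all ⊤)
  B1:  IN=(all ⊤)  OUT={e:0, f:-; rest ⊤}
  B2:  IN={e:0; rest ⊤}  OUT={e:0; rest ⊤}
  B3:  IN={e:0; rest ⊤}  OUT={e:0; rest ⊤}
  B4:  IN={e:0; rest ⊤}  OUT={e:0; rest ⊤}
  B5:  IN={e:0; rest ⊤}  OUT=(all ⊤)
  B6:  IN=(all ⊤)  OUT={a:+; rest ⊤}
  B7:  IN={a:+; rest ⊤}  OUT=(all ⊤)

Merge at B4: IN[B4] = OUT[B3] = {a: ⊤, b: ⊤, c: ⊤, d: ⊤, e: 0, f: ⊤}
Applying B4's transfer function to that IN value gives OUT[B4] (row B4 above).

Answer: {a: ⊤, b: ⊤, c: ⊤, d: ⊤, e: 0, f: ⊤}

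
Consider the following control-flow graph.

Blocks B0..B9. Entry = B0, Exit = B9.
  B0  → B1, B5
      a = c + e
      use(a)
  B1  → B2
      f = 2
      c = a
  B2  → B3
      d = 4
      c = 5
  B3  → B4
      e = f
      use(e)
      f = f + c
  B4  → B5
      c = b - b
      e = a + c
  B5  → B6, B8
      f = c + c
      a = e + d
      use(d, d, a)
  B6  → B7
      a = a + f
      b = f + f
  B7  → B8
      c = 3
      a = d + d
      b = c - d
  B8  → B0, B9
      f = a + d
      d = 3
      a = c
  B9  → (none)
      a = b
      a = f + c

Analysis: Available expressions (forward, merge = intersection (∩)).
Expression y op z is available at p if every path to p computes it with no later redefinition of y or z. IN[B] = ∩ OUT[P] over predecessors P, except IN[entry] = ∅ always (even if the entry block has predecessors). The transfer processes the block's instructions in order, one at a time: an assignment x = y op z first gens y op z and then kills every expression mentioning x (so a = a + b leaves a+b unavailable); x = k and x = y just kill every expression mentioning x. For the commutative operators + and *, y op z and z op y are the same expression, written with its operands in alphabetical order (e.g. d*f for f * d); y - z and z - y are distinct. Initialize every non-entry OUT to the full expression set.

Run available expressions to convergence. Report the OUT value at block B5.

Fixpoint table:
  B0:   IN={}   OUT={c+e}
  B1:   IN={c+e}   OUT={}
  B2:   IN={}   OUT={}
  B3:   IN={}   OUT={}
  B4:   IN={}   OUT={a+c, b-b}
  B5:   IN={}   OUT={c+c, d+e}
  B6:   IN={c+c, d+e}   OUT={c+c, d+e, f+f}
  B7:   IN={c+c, d+e, f+f}   OUT={c-d, d+d, d+e, f+f}
  B8:   IN={d+e}   OUT={}
  B9:   IN={}   OUT={c+f}

Merge at B5: IN[B5] = OUT[B0] ∩ OUT[B4] = {}
Applying B5's transfer function to that IN value gives OUT[B5] (row B5 above).

Answer: {c+c, d+e}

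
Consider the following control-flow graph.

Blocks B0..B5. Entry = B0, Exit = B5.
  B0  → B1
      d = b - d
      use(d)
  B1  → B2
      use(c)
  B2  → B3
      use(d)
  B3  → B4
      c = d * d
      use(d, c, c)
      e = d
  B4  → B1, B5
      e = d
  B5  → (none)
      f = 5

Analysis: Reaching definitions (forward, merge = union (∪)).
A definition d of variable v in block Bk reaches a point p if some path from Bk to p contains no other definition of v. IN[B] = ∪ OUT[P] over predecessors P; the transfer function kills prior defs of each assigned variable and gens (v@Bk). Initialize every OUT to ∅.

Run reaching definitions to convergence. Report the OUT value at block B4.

Fixpoint table:
  B0:   IN={}   OUT={d@B0}
  B1:   IN={c@B3, d@B0, e@B4}   OUT={c@B3, d@B0, e@B4}
  B2:   IN={c@B3, d@B0, e@B4}   OUT={c@B3, d@B0, e@B4}
  B3:   IN={c@B3, d@B0, e@B4}   OUT={c@B3, d@B0, e@B3}
  B4:   IN={c@B3, d@B0, e@B3}   OUT={c@B3, d@B0, e@B4}
  B5:   IN={c@B3, d@B0, e@B4}   OUT={c@B3, d@B0, e@B4, f@B5}

Merge at B4: IN[B4] = OUT[B3] = {c@B3, d@B0, e@B3}
Applying B4's transfer function to that IN value gives OUT[B4] (row B4 above).

Answer: {c@B3, d@B0, e@B4}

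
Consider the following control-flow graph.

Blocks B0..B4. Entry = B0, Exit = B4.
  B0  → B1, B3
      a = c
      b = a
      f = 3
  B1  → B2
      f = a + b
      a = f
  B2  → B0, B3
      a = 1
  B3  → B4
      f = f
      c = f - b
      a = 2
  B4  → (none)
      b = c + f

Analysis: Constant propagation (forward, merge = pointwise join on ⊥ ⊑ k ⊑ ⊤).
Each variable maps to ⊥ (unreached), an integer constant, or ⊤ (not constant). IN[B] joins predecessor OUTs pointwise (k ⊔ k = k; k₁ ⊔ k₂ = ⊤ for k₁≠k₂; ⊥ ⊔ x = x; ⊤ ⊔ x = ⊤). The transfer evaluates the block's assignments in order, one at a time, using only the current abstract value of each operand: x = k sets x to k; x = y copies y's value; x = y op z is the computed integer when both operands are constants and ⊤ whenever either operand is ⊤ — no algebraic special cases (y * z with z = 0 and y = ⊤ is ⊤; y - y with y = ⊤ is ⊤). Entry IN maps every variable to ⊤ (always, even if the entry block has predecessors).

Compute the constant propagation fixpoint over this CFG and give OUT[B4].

Fixpoint table:
  B0:  IN=(all ⊤)  OUT={f:3; rest ⊤}
  B1:  IN={f:3; rest ⊤}  OUT=(all ⊤)
  B2:  IN=(all ⊤)  OUT={a:1; rest ⊤}
  B3:  IN=(all ⊤)  OUT={a:2; rest ⊤}
  B4:  IN={a:2; rest ⊤}  OUT={a:2; rest ⊤}

Merge at B4: IN[B4] = OUT[B3] = {a: 2, b: ⊤, c: ⊤, d: ⊤, e: ⊤, f: ⊤}
Applying B4's transfer function to that IN value gives OUT[B4] (row B4 above).

Answer: {a: 2, b: ⊤, c: ⊤, d: ⊤, e: ⊤, f: ⊤}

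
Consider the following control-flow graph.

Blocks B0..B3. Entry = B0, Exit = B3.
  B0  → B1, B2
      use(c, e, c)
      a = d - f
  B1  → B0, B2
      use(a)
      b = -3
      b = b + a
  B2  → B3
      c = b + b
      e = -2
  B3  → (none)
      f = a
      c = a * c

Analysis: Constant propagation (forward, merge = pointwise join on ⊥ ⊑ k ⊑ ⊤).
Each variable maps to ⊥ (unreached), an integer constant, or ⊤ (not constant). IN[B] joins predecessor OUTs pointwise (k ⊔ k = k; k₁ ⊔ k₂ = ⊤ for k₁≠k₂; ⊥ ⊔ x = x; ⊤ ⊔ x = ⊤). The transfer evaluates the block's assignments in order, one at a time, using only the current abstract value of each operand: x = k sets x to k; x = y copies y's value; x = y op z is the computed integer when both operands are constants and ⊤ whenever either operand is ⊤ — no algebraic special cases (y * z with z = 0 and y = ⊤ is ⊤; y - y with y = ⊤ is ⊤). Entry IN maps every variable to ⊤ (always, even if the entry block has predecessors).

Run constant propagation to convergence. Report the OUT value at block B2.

Answer: {a: ⊤, b: ⊤, c: ⊤, d: ⊤, e: -2, f: ⊤}

Derivation:
Converged values:
  B0:  IN=(all ⊤)  OUT=(all ⊤)
  B1:  IN=(all ⊤)  OUT=(all ⊤)
  B2:  IN=(all ⊤)  OUT={e:-2; rest ⊤}
  B3:  IN={e:-2; rest ⊤}  OUT={e:-2; rest ⊤}

Merge at B2: IN[B2] = OUT[B0] ⊔ OUT[B1] = {a: ⊤, b: ⊤, c: ⊤, d: ⊤, e: ⊤, f: ⊤}
Applying B2's transfer function to that IN value gives OUT[B2] (row B2 above).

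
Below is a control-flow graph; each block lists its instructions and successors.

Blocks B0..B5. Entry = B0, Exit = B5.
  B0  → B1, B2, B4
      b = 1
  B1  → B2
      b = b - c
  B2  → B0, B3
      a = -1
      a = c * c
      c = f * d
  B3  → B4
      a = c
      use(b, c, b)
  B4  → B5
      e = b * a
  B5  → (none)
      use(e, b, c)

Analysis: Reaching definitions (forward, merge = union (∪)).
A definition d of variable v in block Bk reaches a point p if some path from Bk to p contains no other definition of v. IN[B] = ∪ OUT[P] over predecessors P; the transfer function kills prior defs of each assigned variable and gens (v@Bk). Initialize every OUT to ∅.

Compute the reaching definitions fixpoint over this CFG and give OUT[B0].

Per-block solution:
  B0: | IN={a@B2, b@B0, b@B1, c@B2} | OUT={a@B2, b@B0, c@B2}
  B1: | IN={a@B2, b@B0, c@B2} | OUT={a@B2, b@B1, c@B2}
  B2: | IN={a@B2, b@B0, b@B1, c@B2} | OUT={a@B2, b@B0, b@B1, c@B2}
  B3: | IN={a@B2, b@B0, b@B1, c@B2} | OUT={a@B3, b@B0, b@B1, c@B2}
  B4: | IN={a@B2, a@B3, b@B0, b@B1, c@B2} | OUT={a@B2, a@B3, b@B0, b@B1, c@B2, e@B4}
  B5: | IN={a@B2, a@B3, b@B0, b@B1, c@B2, e@B4} | OUT={a@B2, a@B3, b@B0, b@B1, c@B2, e@B4}

Merge at B0 (entry node, so the boundary value {} is joined with the incoming edge(s)): IN[B0] = {} ⊔ OUT[B2] = {a@B2, b@B0, b@B1, c@B2}
Applying B0's transfer function to that IN value gives OUT[B0] (row B0 above).

Answer: {a@B2, b@B0, c@B2}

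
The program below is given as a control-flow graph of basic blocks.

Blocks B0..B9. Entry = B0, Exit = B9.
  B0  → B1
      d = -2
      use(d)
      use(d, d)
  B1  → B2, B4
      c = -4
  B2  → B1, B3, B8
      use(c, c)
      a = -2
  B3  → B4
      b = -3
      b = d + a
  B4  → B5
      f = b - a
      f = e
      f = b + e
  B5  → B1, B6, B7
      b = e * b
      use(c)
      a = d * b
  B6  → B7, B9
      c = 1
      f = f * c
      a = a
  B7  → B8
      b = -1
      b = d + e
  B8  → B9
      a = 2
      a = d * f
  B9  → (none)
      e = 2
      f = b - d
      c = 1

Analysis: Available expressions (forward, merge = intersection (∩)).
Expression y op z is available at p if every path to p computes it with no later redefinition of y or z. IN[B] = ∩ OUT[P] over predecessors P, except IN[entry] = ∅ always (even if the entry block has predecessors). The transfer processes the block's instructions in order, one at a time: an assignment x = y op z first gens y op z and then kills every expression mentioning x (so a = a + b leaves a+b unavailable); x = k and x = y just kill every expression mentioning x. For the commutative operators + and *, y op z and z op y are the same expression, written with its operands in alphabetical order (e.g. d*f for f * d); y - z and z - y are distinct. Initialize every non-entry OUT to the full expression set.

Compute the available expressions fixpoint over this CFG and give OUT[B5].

Answer: {b*d}

Working:
Per-block solution:
  B0: | IN={} | OUT={}
  B1: | IN={} | OUT={}
  B2: | IN={} | OUT={}
  B3: | IN={} | OUT={a+d}
  B4: | IN={} | OUT={b+e, b-a}
  B5: | IN={b+e, b-a} | OUT={b*d}
  B6: | IN={b*d} | OUT={b*d}
  B7: | IN={b*d} | OUT={d+e}
  B8: | IN={} | OUT={d*f}
  B9: | IN={} | OUT={b-d}

Merge at B5: IN[B5] = OUT[B4] = {b+e, b-a}
Applying B5's transfer function to that IN value gives OUT[B5] (row B5 above).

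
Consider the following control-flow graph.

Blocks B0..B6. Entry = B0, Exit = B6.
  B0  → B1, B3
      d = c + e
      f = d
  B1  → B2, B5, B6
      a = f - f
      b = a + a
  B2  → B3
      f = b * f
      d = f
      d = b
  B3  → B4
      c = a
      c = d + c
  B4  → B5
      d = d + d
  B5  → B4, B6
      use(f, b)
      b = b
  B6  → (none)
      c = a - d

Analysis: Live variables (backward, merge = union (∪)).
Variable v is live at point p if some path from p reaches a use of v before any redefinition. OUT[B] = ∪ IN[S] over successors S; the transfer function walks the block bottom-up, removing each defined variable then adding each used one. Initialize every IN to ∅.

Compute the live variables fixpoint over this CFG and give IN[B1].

Answer: {d, f}

Derivation:
Fixpoint table:
  B0:   IN={a, b, c, e}   OUT={a, b, d, f}
  B1:   IN={d, f}   OUT={a, b, d, f}
  B2:   IN={a, b, f}   OUT={a, b, d, f}
  B3:   IN={a, b, d, f}   OUT={a, b, d, f}
  B4:   IN={a, b, d, f}   OUT={a, b, d, f}
  B5:   IN={a, b, d, f}   OUT={a, b, d, f}
  B6:   IN={a, d}   OUT={}

Merge at B1: OUT[B1] = IN[B2] ⊔ IN[B5] ⊔ IN[B6] = {a, b, d, f}
Applying B1's transfer function to that OUT value gives IN[B1] (row B1 above).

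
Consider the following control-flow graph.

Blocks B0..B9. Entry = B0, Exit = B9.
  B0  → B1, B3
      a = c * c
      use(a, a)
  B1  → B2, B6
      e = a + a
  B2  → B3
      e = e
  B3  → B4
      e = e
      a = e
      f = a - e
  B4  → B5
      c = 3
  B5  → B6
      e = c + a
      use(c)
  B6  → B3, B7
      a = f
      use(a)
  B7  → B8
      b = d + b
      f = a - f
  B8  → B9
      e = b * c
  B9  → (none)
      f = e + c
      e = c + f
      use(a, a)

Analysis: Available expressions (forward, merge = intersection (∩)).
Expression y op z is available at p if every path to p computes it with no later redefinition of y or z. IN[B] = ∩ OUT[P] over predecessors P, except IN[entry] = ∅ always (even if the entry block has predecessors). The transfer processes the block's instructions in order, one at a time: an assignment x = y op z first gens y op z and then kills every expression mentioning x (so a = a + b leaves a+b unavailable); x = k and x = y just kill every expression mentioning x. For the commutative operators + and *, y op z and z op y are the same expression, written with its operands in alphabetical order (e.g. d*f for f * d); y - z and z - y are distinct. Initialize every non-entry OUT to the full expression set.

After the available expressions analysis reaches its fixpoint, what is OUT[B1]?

Answer: {a+a, c*c}

Working:
Per-block solution:
  B0:   IN={}   OUT={c*c}
  B1:   IN={c*c}   OUT={a+a, c*c}
  B2:   IN={a+a, c*c}   OUT={a+a, c*c}
  B3:   IN={}   OUT={a-e}
  B4:   IN={a-e}   OUT={a-e}
  B5:   IN={a-e}   OUT={a+c}
  B6:   IN={}   OUT={}
  B7:   IN={}   OUT={}
  B8:   IN={}   OUT={b*c}
  B9:   IN={b*c}   OUT={b*c, c+f}

Merge at B1: IN[B1] = OUT[B0] = {c*c}
Applying B1's transfer function to that IN value gives OUT[B1] (row B1 above).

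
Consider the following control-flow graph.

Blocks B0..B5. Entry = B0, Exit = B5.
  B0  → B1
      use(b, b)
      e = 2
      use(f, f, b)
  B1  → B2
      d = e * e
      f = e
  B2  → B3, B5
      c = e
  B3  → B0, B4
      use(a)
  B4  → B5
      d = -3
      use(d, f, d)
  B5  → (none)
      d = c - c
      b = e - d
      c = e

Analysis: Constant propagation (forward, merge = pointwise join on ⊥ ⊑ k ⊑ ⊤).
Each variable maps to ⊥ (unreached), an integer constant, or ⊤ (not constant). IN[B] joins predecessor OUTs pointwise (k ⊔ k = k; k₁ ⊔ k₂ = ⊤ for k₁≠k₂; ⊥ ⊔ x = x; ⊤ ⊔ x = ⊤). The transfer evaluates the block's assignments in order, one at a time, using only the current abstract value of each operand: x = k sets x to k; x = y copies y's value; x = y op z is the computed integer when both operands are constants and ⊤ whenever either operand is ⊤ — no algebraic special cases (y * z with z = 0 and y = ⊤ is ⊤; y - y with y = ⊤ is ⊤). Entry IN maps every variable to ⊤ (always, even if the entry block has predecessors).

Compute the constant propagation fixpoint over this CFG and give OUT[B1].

Answer: {a: ⊤, b: ⊤, c: ⊤, d: 4, e: 2, f: 2}

Trace:
Fixpoint table:
  B0:   IN=(all ⊤)   OUT={e:2; rest ⊤}
  B1:   IN={e:2; rest ⊤}   OUT={d:4, e:2, f:2; rest ⊤}
  B2:   IN={d:4, e:2, f:2; rest ⊤}   OUT={c:2, d:4, e:2, f:2; rest ⊤}
  B3:   IN={c:2, d:4, e:2, f:2; rest ⊤}   OUT={c:2, d:4, e:2, f:2; rest ⊤}
  B4:   IN={c:2, d:4, e:2, f:2; rest ⊤}   OUT={c:2, d:-3, e:2, f:2; rest ⊤}
  B5:   IN={c:2, e:2, f:2; rest ⊤}   OUT={b:2, c:2, d:0, e:2, f:2; rest ⊤}

Merge at B1: IN[B1] = OUT[B0] = {a: ⊤, b: ⊤, c: ⊤, d: ⊤, e: 2, f: ⊤}
Applying B1's transfer function to that IN value gives OUT[B1] (row B1 above).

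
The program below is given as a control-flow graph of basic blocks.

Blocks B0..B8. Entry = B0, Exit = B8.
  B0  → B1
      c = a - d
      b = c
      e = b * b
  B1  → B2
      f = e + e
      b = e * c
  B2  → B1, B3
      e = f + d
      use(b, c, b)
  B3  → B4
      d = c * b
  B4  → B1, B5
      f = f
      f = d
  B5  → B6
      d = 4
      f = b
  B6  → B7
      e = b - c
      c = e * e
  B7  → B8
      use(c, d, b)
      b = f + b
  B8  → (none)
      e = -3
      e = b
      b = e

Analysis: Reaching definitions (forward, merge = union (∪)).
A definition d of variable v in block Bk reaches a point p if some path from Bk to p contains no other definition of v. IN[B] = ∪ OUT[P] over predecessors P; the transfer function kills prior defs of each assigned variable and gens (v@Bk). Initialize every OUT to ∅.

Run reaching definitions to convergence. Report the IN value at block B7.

Answer: {b@B1, c@B6, d@B5, e@B6, f@B5}

Derivation:
Fixpoint table:
  B0:   IN={}   OUT={b@B0, c@B0, e@B0}
  B1:   IN={b@B0, b@B1, c@B0, d@B3, e@B0, e@B2, f@B1, f@B4}   OUT={b@B1, c@B0, d@B3, e@B0, e@B2, f@B1}
  B2:   IN={b@B1, c@B0, d@B3, e@B0, e@B2, f@B1}   OUT={b@B1, c@B0, d@B3, e@B2, f@B1}
  B3:   IN={b@B1, c@B0, d@B3, e@B2, f@B1}   OUT={b@B1, c@B0, d@B3, e@B2, f@B1}
  B4:   IN={b@B1, c@B0, d@B3, e@B2, f@B1}   OUT={b@B1, c@B0, d@B3, e@B2, f@B4}
  B5:   IN={b@B1, c@B0, d@B3, e@B2, f@B4}   OUT={b@B1, c@B0, d@B5, e@B2, f@B5}
  B6:   IN={b@B1, c@B0, d@B5, e@B2, f@B5}   OUT={b@B1, c@B6, d@B5, e@B6, f@B5}
  B7:   IN={b@B1, c@B6, d@B5, e@B6, f@B5}   OUT={b@B7, c@B6, d@B5, e@B6, f@B5}
  B8:   IN={b@B7, c@B6, d@B5, e@B6, f@B5}   OUT={b@B8, c@B6, d@B5, e@B8, f@B5}

Merge at B7: IN[B7] = OUT[B6] = {b@B1, c@B6, d@B5, e@B6, f@B5}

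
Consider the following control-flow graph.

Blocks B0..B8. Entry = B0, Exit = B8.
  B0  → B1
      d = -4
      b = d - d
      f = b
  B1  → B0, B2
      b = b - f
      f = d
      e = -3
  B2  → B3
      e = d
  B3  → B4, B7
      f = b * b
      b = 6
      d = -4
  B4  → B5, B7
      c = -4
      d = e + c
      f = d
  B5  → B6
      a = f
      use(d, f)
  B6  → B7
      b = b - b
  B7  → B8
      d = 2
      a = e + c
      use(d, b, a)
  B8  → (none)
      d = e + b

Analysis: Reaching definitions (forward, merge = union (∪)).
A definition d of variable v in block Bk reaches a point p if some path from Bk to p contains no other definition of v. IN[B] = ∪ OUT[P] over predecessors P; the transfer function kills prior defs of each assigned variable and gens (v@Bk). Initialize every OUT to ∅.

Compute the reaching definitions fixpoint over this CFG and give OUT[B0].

Per-block solution:
  B0: | IN={b@B1, d@B0, e@B1, f@B1} | OUT={b@B0, d@B0, e@B1, f@B0}
  B1: | IN={b@B0, d@B0, e@B1, f@B0} | OUT={b@B1, d@B0, e@B1, f@B1}
  B2: | IN={b@B1, d@B0, e@B1, f@B1} | OUT={b@B1, d@B0, e@B2, f@B1}
  B3: | IN={b@B1, d@B0, e@B2, f@B1} | OUT={b@B3, d@B3, e@B2, f@B3}
  B4: | IN={b@B3, d@B3, e@B2, f@B3} | OUT={b@B3, c@B4, d@B4, e@B2, f@B4}
  B5: | IN={b@B3, c@B4, d@B4, e@B2, f@B4} | OUT={a@B5, b@B3, c@B4, d@B4, e@B2, f@B4}
  B6: | IN={a@B5, b@B3, c@B4, d@B4, e@B2, f@B4} | OUT={a@B5, b@B6, c@B4, d@B4, e@B2, f@B4}
  B7: | IN={a@B5, b@B3, b@B6, c@B4, d@B3, d@B4, e@B2, f@B3, f@B4} | OUT={a@B7, b@B3, b@B6, c@B4, d@B7, e@B2, f@B3, f@B4}
  B8: | IN={a@B7, b@B3, b@B6, c@B4, d@B7, e@B2, f@B3, f@B4} | OUT={a@B7, b@B3, b@B6, c@B4, d@B8, e@B2, f@B3, f@B4}

Merge at B0 (entry node, so the boundary value {} is joined with the incoming edge(s)): IN[B0] = {} ⊔ OUT[B1] = {b@B1, d@B0, e@B1, f@B1}
Applying B0's transfer function to that IN value gives OUT[B0] (row B0 above).

Answer: {b@B0, d@B0, e@B1, f@B0}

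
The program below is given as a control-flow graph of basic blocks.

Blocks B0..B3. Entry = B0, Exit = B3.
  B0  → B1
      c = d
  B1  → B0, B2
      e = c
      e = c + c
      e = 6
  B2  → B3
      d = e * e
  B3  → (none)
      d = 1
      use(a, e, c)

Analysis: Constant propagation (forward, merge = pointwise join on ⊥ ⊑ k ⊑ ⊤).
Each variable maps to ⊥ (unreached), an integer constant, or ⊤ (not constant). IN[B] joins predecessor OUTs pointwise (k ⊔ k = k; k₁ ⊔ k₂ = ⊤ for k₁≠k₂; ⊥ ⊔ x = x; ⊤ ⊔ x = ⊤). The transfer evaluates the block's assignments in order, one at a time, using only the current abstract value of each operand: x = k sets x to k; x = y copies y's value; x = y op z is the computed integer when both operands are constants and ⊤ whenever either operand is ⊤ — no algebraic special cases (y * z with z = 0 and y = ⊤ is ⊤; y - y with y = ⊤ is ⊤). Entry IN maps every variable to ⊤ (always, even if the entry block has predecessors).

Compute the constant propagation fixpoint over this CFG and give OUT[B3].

Answer: {a: ⊤, b: ⊤, c: ⊤, d: 1, e: 6, f: ⊤}

Trace:
Per-block solution:
  B0:  IN=(all ⊤)  OUT=(all ⊤)
  B1:  IN=(all ⊤)  OUT={e:6; rest ⊤}
  B2:  IN={e:6; rest ⊤}  OUT={d:36, e:6; rest ⊤}
  B3:  IN={d:36, e:6; rest ⊤}  OUT={d:1, e:6; rest ⊤}

Merge at B3: IN[B3] = OUT[B2] = {a: ⊤, b: ⊤, c: ⊤, d: 36, e: 6, f: ⊤}
Applying B3's transfer function to that IN value gives OUT[B3] (row B3 above).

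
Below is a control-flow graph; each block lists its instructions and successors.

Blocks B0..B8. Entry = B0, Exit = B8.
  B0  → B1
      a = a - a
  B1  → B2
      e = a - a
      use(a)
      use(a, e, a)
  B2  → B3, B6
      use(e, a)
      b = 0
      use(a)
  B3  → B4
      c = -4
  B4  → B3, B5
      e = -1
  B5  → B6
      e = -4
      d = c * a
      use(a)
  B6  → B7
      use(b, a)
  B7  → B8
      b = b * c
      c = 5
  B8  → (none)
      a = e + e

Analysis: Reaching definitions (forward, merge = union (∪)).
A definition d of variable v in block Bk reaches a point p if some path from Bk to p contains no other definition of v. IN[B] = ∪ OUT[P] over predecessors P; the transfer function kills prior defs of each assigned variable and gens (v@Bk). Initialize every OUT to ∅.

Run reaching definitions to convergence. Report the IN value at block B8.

Converged values:
  B0: | IN={} | OUT={a@B0}
  B1: | IN={a@B0} | OUT={a@B0, e@B1}
  B2: | IN={a@B0, e@B1} | OUT={a@B0, b@B2, e@B1}
  B3: | IN={a@B0, b@B2, c@B3, e@B1, e@B4} | OUT={a@B0, b@B2, c@B3, e@B1, e@B4}
  B4: | IN={a@B0, b@B2, c@B3, e@B1, e@B4} | OUT={a@B0, b@B2, c@B3, e@B4}
  B5: | IN={a@B0, b@B2, c@B3, e@B4} | OUT={a@B0, b@B2, c@B3, d@B5, e@B5}
  B6: | IN={a@B0, b@B2, c@B3, d@B5, e@B1, e@B5} | OUT={a@B0, b@B2, c@B3, d@B5, e@B1, e@B5}
  B7: | IN={a@B0, b@B2, c@B3, d@B5, e@B1, e@B5} | OUT={a@B0, b@B7, c@B7, d@B5, e@B1, e@B5}
  B8: | IN={a@B0, b@B7, c@B7, d@B5, e@B1, e@B5} | OUT={a@B8, b@B7, c@B7, d@B5, e@B1, e@B5}

Merge at B8: IN[B8] = OUT[B7] = {a@B0, b@B7, c@B7, d@B5, e@B1, e@B5}

Answer: {a@B0, b@B7, c@B7, d@B5, e@B1, e@B5}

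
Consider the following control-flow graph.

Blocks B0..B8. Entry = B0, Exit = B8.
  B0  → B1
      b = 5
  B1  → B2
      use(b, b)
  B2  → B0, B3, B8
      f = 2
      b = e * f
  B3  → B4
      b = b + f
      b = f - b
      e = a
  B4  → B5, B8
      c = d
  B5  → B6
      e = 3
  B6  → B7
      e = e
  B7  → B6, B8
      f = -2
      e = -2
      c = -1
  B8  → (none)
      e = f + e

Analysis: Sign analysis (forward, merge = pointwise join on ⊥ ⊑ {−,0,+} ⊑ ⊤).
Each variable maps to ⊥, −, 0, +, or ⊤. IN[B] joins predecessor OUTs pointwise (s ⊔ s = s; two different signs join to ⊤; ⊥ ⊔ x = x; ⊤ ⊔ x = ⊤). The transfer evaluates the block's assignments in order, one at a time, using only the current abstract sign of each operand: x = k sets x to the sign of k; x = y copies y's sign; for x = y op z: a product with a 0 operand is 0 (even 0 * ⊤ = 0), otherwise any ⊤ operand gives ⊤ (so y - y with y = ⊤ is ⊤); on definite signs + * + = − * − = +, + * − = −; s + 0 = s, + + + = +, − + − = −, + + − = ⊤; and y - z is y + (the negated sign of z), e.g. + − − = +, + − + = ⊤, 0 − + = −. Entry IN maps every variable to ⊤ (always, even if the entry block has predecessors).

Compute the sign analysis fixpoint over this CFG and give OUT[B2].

Answer: {a: ⊤, b: ⊤, c: ⊤, d: ⊤, e: ⊤, f: +}

Working:
Fixpoint table:
  B0:   IN=(all ⊤)   OUT={b:+; rest ⊤}
  B1:   IN={b:+; rest ⊤}   OUT={b:+; rest ⊤}
  B2:   IN={b:+; rest ⊤}   OUT={f:+; rest ⊤}
  B3:   IN={f:+; rest ⊤}   OUT={f:+; rest ⊤}
  B4:   IN={f:+; rest ⊤}   OUT={f:+; rest ⊤}
  B5:   IN={f:+; rest ⊤}   OUT={e:+, f:+; rest ⊤}
  B6:   IN=(all ⊤)   OUT=(all ⊤)
  B7:   IN=(all ⊤)   OUT={c:-, e:-, f:-; rest ⊤}
  B8:   IN=(all ⊤)   OUT=(all ⊤)

Merge at B2: IN[B2] = OUT[B1] = {a: ⊤, b: +, c: ⊤, d: ⊤, e: ⊤, f: ⊤}
Applying B2's transfer function to that IN value gives OUT[B2] (row B2 above).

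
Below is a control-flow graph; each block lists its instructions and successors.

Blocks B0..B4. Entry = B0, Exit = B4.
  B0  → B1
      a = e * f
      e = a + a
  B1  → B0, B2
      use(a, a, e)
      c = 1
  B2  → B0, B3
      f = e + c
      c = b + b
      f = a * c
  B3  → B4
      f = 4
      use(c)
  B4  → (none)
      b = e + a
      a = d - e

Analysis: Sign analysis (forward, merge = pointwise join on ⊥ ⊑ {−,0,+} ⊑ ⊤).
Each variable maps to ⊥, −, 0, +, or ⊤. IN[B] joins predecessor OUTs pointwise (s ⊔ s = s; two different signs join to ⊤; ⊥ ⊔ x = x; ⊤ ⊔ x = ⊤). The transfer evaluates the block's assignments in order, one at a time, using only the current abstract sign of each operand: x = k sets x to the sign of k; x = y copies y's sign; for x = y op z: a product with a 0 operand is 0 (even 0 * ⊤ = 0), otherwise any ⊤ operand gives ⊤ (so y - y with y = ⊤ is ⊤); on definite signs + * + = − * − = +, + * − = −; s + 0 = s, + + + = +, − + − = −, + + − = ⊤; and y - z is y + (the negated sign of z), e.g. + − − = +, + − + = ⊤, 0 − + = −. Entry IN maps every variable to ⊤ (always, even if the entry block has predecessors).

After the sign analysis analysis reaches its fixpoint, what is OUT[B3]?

Per-block solution:
  B0: | IN=(all ⊤) | OUT=(all ⊤)
  B1: | IN=(all ⊤) | OUT={c:+; rest ⊤}
  B2: | IN={c:+; rest ⊤} | OUT=(all ⊤)
  B3: | IN=(all ⊤) | OUT={f:+; rest ⊤}
  B4: | IN={f:+; rest ⊤} | OUT={f:+; rest ⊤}

Merge at B3: IN[B3] = OUT[B2] = {a: ⊤, b: ⊤, c: ⊤, d: ⊤, e: ⊤, f: ⊤}
Applying B3's transfer function to that IN value gives OUT[B3] (row B3 above).

Answer: {a: ⊤, b: ⊤, c: ⊤, d: ⊤, e: ⊤, f: +}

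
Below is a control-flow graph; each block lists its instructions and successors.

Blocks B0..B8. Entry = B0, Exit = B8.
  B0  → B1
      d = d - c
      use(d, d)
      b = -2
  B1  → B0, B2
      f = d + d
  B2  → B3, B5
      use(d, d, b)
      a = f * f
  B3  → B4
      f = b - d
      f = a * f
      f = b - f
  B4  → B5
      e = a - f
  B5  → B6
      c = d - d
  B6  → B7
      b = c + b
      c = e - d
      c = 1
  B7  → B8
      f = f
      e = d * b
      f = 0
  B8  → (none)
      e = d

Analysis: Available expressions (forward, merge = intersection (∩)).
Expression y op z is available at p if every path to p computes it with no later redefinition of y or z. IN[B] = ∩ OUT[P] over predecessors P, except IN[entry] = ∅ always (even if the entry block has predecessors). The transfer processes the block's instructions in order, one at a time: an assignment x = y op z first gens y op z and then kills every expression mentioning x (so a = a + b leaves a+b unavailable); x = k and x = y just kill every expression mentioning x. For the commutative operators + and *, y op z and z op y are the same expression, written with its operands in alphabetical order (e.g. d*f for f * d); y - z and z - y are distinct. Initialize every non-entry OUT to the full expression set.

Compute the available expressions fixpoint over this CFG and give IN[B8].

Converged values:
  B0: | IN={} | OUT={}
  B1: | IN={} | OUT={d+d}
  B2: | IN={d+d} | OUT={d+d, f*f}
  B3: | IN={d+d, f*f} | OUT={b-d, d+d}
  B4: | IN={b-d, d+d} | OUT={a-f, b-d, d+d}
  B5: | IN={d+d} | OUT={d+d, d-d}
  B6: | IN={d+d, d-d} | OUT={d+d, d-d, e-d}
  B7: | IN={d+d, d-d, e-d} | OUT={b*d, d+d, d-d}
  B8: | IN={b*d, d+d, d-d} | OUT={b*d, d+d, d-d}

Merge at B8: IN[B8] = OUT[B7] = {b*d, d+d, d-d}

Answer: {b*d, d+d, d-d}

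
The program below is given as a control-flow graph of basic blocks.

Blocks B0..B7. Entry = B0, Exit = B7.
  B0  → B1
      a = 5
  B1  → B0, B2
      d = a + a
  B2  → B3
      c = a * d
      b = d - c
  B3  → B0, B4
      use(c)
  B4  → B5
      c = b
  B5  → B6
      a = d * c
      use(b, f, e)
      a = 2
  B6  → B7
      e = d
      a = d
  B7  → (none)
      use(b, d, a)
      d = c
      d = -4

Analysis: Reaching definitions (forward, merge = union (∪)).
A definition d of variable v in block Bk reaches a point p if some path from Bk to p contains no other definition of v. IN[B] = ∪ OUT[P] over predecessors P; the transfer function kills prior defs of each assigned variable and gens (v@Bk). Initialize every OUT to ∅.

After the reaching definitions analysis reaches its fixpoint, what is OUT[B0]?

Answer: {a@B0, b@B2, c@B2, d@B1}

Derivation:
Per-block solution:
  B0:  IN={a@B0, b@B2, c@B2, d@B1}  OUT={a@B0, b@B2, c@B2, d@B1}
  B1:  IN={a@B0, b@B2, c@B2, d@B1}  OUT={a@B0, b@B2, c@B2, d@B1}
  B2:  IN={a@B0, b@B2, c@B2, d@B1}  OUT={a@B0, b@B2, c@B2, d@B1}
  B3:  IN={a@B0, b@B2, c@B2, d@B1}  OUT={a@B0, b@B2, c@B2, d@B1}
  B4:  IN={a@B0, b@B2, c@B2, d@B1}  OUT={a@B0, b@B2, c@B4, d@B1}
  B5:  IN={a@B0, b@B2, c@B4, d@B1}  OUT={a@B5, b@B2, c@B4, d@B1}
  B6:  IN={a@B5, b@B2, c@B4, d@B1}  OUT={a@B6, b@B2, c@B4, d@B1, e@B6}
  B7:  IN={a@B6, b@B2, c@B4, d@B1, e@B6}  OUT={a@B6, b@B2, c@B4, d@B7, e@B6}

Merge at B0 (entry node, so the boundary value {} is joined with the incoming edge(s)): IN[B0] = {} ⊔ OUT[B1] ⊔ OUT[B3] = {a@B0, b@B2, c@B2, d@B1}
Applying B0's transfer function to that IN value gives OUT[B0] (row B0 above).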